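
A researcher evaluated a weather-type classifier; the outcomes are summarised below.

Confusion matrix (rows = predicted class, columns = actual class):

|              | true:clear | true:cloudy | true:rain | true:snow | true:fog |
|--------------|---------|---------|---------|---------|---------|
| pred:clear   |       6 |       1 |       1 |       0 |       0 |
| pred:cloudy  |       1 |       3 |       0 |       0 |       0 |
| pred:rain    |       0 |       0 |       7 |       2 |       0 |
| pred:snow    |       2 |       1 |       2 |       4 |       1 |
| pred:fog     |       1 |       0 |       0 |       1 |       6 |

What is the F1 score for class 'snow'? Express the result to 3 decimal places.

0.471

F1 score = 2·TP/(2·TP+FP+FN).
snow: TP=4, FP=2+1+2+1=6, FN=0+0+2+1=3 → 8/17 = 0.4706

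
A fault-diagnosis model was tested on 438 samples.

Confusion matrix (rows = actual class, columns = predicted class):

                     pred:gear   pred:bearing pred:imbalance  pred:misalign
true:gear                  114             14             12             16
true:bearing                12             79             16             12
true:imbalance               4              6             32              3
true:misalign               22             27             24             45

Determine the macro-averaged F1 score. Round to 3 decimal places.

0.586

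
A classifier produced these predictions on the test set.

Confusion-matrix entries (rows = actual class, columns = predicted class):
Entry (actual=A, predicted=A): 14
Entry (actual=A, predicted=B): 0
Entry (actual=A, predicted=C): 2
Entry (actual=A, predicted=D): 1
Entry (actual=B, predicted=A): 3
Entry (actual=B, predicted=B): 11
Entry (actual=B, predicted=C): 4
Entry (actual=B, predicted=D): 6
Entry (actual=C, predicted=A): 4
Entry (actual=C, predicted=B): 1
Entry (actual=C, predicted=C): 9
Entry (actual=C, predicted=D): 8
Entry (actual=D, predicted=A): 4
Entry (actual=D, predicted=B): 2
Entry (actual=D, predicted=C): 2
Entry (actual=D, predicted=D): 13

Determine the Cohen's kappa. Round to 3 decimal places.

0.417

Observed agreement pₒ = trace/N = 47/84 = 0.5595
Expected agreement pₑ = Σ (rowᵢ·colᵢ)/N² = (17·25 + 24·14 + 22·17 + 21·28)/84² = 0.2442
κ = (pₒ − pₑ)/(1 − pₑ) = (0.5595 − 0.2442)/(1 − 0.2442) = 0.417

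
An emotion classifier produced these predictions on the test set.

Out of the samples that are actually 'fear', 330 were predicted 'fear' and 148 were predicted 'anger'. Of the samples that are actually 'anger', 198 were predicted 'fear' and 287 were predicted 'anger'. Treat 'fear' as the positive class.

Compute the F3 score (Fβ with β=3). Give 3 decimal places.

0.683

Fβ = (1+β²)·TP / ((1+β²)·TP + β²·FN + FP), with β²=9
= 10·330 / (10·330 + 9·148 + 198) = 0.683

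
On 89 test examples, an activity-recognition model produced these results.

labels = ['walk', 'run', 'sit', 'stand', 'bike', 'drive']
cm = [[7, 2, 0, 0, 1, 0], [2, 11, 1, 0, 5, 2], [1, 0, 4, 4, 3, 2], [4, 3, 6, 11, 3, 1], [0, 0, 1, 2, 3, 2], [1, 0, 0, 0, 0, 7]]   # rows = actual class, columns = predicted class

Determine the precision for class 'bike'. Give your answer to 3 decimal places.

One-vs-rest for 'bike': TP = diagonal; FP = other classes predicted 'bike'; FN = 'bike' predicted as other.
precision = TP/(TP+FP).
bike: TP=3, FP=1+5+3+3+0=12 → 3/15 = 0.2000

0.200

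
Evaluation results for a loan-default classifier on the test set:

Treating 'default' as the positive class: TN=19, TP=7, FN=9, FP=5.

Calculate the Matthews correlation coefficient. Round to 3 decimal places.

MCC = (TP·TN − FP·FN) / √((TP+FP)(TP+FN)(TN+FP)(TN+FN))
Numerator = 7·19 − 5·9 = 88
Denominator = √(12·16·24·28) = √129024 = 359.1991
MCC = 88 / 359.1991 = 0.245

0.245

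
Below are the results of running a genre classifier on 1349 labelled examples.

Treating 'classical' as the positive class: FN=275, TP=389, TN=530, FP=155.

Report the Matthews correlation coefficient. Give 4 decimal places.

0.3664

MCC = (TP·TN − FP·FN) / √((TP+FP)(TP+FN)(TN+FP)(TN+FN))
Numerator = 389·530 − 155·275 = 163545
Denominator = √(544·664·685·805) = √199183532800 = 446299.8239
MCC = 163545 / 446299.8239 = 0.3664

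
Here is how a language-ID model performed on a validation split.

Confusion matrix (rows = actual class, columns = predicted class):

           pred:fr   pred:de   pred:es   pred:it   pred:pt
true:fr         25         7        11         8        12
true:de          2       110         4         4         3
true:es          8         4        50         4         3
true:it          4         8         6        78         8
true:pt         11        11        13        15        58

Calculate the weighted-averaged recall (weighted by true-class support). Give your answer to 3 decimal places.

0.687

Per-class recall (TP/(TP+FN)):
  fr: TP=25, FN=7+11+8+12=38 → 25/63 = 0.3968
  de: TP=110, FN=2+4+4+3=13 → 110/123 = 0.8943
  es: TP=50, FN=8+4+4+3=19 → 50/69 = 0.7246
  it: TP=78, FN=4+8+6+8=26 → 78/104 = 0.7500
  pt: TP=58, FN=11+11+13+15=50 → 58/108 = 0.5370
Weighted-recall = Σ (supportᵢ/N)·recallᵢ with N=467: (63/467)·0.3968 + (123/467)·0.8943 + (69/467)·0.7246 + (104/467)·0.7500 + (108/467)·0.5370 = 0.687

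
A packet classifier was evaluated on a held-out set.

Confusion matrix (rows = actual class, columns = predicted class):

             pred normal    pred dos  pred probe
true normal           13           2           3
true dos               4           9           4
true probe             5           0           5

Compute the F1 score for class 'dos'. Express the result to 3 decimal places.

F1 score = 2·TP/(2·TP+FP+FN).
dos: TP=9, FP=2+0=2, FN=4+4=8 → 18/28 = 0.6429

0.643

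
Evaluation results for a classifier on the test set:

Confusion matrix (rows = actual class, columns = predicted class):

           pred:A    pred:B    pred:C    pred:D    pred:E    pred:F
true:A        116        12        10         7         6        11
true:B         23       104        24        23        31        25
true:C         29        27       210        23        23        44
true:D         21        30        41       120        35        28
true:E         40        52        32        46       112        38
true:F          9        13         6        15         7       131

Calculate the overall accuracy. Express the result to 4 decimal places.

0.5203

Accuracy = trace / total = (116+104+210+120+112+131=793) / 1524 = 793/1524 = 0.5203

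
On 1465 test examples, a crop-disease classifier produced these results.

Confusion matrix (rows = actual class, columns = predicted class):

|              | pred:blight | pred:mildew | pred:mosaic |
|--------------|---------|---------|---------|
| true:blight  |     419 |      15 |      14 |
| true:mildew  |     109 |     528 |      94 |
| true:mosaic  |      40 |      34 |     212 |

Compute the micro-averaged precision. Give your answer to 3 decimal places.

Micro-averaging pools counts across classes: ΣTP=1159, ΣFP=306, ΣFN=306.
Micro-precision = TP/(TP+FP) on pooled counts = 0.791 (equals overall accuracy in single-label multiclass).

0.791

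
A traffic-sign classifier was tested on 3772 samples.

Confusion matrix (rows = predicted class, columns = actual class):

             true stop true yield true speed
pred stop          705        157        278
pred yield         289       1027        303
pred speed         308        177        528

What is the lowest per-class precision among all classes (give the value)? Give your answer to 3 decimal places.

Per-class precision (TP/(TP+FP)):
  stop: TP=705, FP=157+278=435 → 705/1140 = 0.6184
  yield: TP=1027, FP=289+303=592 → 1027/1619 = 0.6343
  speed: TP=528, FP=308+177=485 → 528/1013 = 0.5212
Lowest is class 'speed' with precision = 0.521.

0.521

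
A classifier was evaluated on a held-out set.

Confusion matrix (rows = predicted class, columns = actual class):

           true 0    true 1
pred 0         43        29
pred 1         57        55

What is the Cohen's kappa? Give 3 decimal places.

0.083

Observed agreement pₒ = trace/N = 98/184 = 0.5326
Expected agreement pₑ = Σ (rowᵢ·colᵢ)/N² = (100·72 + 84·112)/184² = 0.4905
κ = (pₒ − pₑ)/(1 − pₑ) = (0.5326 − 0.4905)/(1 − 0.4905) = 0.083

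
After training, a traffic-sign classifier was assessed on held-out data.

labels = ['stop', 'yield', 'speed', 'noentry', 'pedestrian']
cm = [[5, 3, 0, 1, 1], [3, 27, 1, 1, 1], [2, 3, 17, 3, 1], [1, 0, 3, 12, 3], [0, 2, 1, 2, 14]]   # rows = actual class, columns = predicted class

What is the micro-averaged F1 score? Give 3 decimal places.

0.701

Micro-averaging pools counts across classes: ΣTP=75, ΣFP=32, ΣFN=32.
Micro-F1 score = 2·TP/(2·TP+FP+FN) on pooled counts = 0.701 (equals overall accuracy in single-label multiclass).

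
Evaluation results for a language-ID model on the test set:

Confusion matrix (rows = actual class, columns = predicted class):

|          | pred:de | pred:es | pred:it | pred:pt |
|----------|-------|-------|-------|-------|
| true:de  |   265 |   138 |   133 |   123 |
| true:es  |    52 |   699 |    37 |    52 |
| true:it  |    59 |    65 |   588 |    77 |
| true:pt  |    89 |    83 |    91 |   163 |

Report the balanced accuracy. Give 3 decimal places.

Balanced accuracy = mean of per-class recall.
  de: recall = 265/659 = 0.4021
  es: recall = 699/840 = 0.8321
  it: recall = 588/789 = 0.7452
  pt: recall = 163/426 = 0.3826
Mean = (0.4021 + 0.8321 + 0.7452 + 0.3826) / 4 = 0.591

0.591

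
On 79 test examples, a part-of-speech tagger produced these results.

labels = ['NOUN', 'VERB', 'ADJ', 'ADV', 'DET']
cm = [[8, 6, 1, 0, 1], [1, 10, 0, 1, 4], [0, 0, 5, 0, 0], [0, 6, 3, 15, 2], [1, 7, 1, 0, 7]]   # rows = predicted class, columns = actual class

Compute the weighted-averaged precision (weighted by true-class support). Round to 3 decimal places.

Per-class precision (TP/(TP+FP)):
  NOUN: TP=8, FP=6+1+0+1=8 → 8/16 = 0.5000
  VERB: TP=10, FP=1+0+1+4=6 → 10/16 = 0.6250
  ADJ: TP=5, FP=0+0+0+0=0 → 5/5 = 1.0000
  ADV: TP=15, FP=0+6+3+2=11 → 15/26 = 0.5769
  DET: TP=7, FP=1+7+1+0=9 → 7/16 = 0.4375
Weighted-precision = Σ (supportᵢ/N)·precisionᵢ with N=79: (10/79)·0.5000 + (29/79)·0.6250 + (10/79)·1.0000 + (16/79)·0.5769 + (14/79)·0.4375 = 0.614

0.614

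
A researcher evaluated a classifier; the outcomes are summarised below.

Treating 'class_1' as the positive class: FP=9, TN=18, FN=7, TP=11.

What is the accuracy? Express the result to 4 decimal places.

Accuracy = (TP+TN)/N = (11+18)/45 = 0.6444

0.6444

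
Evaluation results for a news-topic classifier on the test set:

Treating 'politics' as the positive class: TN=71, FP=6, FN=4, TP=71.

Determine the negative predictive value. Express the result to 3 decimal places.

0.947

NPV = TN/(TN+FN) = 71/(71+4) = 0.947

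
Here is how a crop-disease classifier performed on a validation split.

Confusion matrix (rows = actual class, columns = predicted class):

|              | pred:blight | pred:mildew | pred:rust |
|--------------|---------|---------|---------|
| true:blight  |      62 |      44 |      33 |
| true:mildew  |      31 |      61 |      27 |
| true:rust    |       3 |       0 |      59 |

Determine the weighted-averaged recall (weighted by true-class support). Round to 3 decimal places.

0.569

Per-class recall (TP/(TP+FN)):
  blight: TP=62, FN=44+33=77 → 62/139 = 0.4460
  mildew: TP=61, FN=31+27=58 → 61/119 = 0.5126
  rust: TP=59, FN=3+0=3 → 59/62 = 0.9516
Weighted-recall = Σ (supportᵢ/N)·recallᵢ with N=320: (139/320)·0.4460 + (119/320)·0.5126 + (62/320)·0.9516 = 0.569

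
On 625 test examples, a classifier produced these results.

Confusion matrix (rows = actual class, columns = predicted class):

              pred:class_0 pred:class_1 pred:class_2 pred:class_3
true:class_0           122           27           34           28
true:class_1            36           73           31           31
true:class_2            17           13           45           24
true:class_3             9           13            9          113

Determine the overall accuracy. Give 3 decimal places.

0.565

Accuracy = trace / total = (122+73+45+113=353) / 625 = 353/625 = 0.565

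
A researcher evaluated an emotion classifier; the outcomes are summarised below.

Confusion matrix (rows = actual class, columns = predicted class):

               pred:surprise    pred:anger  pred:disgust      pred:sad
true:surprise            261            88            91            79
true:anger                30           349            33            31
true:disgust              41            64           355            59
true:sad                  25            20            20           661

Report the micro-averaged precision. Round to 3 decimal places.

Micro-averaging pools counts across classes: ΣTP=1626, ΣFP=581, ΣFN=581.
Micro-precision = TP/(TP+FP) on pooled counts = 0.737 (equals overall accuracy in single-label multiclass).

0.737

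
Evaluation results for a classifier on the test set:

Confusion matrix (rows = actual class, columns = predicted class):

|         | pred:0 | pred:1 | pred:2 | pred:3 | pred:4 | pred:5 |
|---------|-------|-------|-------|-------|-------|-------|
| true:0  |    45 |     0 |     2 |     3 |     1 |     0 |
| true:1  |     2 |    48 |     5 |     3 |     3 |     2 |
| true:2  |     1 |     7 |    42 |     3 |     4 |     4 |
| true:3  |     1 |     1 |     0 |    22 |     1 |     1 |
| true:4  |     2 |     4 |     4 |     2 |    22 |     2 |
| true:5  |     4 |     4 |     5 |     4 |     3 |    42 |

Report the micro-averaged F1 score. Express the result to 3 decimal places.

0.739

Micro-averaging pools counts across classes: ΣTP=221, ΣFP=78, ΣFN=78.
Micro-F1 score = 2·TP/(2·TP+FP+FN) on pooled counts = 0.739 (equals overall accuracy in single-label multiclass).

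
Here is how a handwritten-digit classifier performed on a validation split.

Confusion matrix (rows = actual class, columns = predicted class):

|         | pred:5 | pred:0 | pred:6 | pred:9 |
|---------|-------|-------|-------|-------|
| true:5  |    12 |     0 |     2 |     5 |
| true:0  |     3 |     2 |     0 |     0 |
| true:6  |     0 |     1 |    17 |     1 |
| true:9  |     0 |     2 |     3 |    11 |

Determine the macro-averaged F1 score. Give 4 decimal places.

0.6505

Per-class F1 score (2·TP/(2·TP+FP+FN)):
  5: TP=12, FP=3+0+0=3, FN=0+2+5=7 → 24/34 = 0.70588
  0: TP=2, FP=0+1+2=3, FN=3+0+0=3 → 4/10 = 0.40000
  6: TP=17, FP=2+0+3=5, FN=0+1+1=2 → 34/41 = 0.82927
  9: TP=11, FP=5+0+1=6, FN=0+2+3=5 → 22/33 = 0.66667
Macro-F1 score = mean = (0.70588 + 0.40000 + 0.82927 + 0.66667) / 4 = 0.6505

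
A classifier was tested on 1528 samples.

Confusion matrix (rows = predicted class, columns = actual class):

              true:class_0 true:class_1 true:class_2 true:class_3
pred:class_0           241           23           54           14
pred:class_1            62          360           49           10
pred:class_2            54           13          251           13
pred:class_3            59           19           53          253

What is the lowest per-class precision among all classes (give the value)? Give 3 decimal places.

Per-class precision (TP/(TP+FP)):
  class_0: TP=241, FP=23+54+14=91 → 241/332 = 0.7259
  class_1: TP=360, FP=62+49+10=121 → 360/481 = 0.7484
  class_2: TP=251, FP=54+13+13=80 → 251/331 = 0.7583
  class_3: TP=253, FP=59+19+53=131 → 253/384 = 0.6589
Lowest is class 'class_3' with precision = 0.659.

0.659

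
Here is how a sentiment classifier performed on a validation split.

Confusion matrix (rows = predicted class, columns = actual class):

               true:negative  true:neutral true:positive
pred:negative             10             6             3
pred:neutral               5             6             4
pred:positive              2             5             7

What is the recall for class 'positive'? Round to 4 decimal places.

Take TP from the diagonal, FP from the rest of the 'positive' prediction marginal, FN from the rest of the 'positive' actual marginal.
recall = TP/(TP+FN).
positive: TP=7, FN=3+4=7 → 7/14 = 0.50000

0.5000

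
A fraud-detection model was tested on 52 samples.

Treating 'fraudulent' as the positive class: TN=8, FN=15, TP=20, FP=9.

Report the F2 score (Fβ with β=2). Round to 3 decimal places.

Fβ = (1+β²)·TP / ((1+β²)·TP + β²·FN + FP), with β²=4
= 5·20 / (5·20 + 4·15 + 9) = 0.592

0.592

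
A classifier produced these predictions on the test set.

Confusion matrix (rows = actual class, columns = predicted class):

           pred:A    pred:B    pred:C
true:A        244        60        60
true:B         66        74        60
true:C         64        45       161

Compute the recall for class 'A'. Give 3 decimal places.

0.670

One-vs-rest for 'A': TP = diagonal; FP = other classes predicted 'A'; FN = 'A' predicted as other.
recall = TP/(TP+FN).
A: TP=244, FN=60+60=120 → 244/364 = 0.6703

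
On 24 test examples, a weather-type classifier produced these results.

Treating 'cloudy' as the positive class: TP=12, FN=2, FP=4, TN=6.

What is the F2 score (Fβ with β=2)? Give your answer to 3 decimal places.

0.833

Fβ = (1+β²)·TP / ((1+β²)·TP + β²·FN + FP), with β²=4
= 5·12 / (5·12 + 4·2 + 4) = 0.833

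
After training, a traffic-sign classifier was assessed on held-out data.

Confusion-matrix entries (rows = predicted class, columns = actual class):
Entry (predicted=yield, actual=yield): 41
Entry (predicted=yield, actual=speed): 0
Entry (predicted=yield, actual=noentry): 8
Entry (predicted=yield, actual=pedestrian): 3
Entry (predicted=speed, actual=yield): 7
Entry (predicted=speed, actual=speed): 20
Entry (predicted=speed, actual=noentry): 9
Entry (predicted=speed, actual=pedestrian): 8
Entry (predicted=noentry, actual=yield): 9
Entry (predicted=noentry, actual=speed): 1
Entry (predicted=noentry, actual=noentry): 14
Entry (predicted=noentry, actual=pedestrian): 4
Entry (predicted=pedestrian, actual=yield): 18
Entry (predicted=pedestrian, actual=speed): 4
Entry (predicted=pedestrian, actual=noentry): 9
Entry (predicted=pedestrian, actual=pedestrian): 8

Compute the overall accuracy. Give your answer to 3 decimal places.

Accuracy = trace / total = (41+20+14+8=83) / 163 = 83/163 = 0.509

0.509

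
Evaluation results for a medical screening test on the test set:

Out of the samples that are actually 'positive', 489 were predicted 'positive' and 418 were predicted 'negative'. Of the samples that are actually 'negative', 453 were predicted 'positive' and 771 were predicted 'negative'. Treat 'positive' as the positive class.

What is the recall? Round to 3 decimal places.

0.539

Recall = TP/(TP+FN) = 489/(489+418) = 489/907 = 0.539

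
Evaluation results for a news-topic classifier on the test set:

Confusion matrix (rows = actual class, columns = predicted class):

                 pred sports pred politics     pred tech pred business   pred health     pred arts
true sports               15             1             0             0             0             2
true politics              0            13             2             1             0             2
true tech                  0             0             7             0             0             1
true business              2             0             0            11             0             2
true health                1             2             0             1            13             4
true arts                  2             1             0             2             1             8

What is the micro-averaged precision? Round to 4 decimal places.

0.7128

Micro-averaging pools counts across classes: ΣTP=67, ΣFP=27, ΣFN=27.
Micro-precision = TP/(TP+FP) on pooled counts = 0.7128 (equals overall accuracy in single-label multiclass).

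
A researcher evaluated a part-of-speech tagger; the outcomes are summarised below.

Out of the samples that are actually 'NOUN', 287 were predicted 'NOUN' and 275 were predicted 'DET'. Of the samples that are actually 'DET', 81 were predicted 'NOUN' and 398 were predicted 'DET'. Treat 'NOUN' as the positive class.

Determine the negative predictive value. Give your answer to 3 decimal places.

NPV = TN/(TN+FN) = 398/(398+275) = 0.591

0.591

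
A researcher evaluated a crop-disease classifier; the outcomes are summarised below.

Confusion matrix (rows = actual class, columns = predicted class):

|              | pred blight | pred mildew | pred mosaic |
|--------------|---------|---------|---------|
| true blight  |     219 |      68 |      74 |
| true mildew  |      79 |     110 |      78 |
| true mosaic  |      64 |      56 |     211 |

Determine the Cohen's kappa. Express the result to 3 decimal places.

0.337

Observed agreement pₒ = trace/N = 540/959 = 0.5631
Expected agreement pₑ = Σ (rowᵢ·colᵢ)/N² = (361·362 + 267·234 + 331·363)/959² = 0.3407
κ = (pₒ − pₑ)/(1 − pₑ) = (0.5631 − 0.3407)/(1 − 0.3407) = 0.337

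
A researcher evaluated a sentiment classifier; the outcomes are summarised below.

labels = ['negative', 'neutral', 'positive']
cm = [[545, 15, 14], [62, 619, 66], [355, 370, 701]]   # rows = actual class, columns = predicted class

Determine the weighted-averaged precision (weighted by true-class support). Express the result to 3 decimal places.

Per-class precision (TP/(TP+FP)):
  negative: TP=545, FP=62+355=417 → 545/962 = 0.5665
  neutral: TP=619, FP=15+370=385 → 619/1004 = 0.6165
  positive: TP=701, FP=14+66=80 → 701/781 = 0.8976
Weighted-precision = Σ (supportᵢ/N)·precisionᵢ with N=2747: (574/2747)·0.5665 + (747/2747)·0.6165 + (1426/2747)·0.8976 = 0.752

0.752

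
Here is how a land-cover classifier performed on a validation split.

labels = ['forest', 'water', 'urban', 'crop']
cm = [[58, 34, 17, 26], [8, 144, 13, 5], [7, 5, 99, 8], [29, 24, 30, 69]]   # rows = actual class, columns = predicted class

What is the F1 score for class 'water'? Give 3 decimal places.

0.764

Take TP from the diagonal, FP from the rest of the 'water' prediction marginal, FN from the rest of the 'water' actual marginal.
F1 score = 2·TP/(2·TP+FP+FN).
water: TP=144, FP=34+5+24=63, FN=8+13+5=26 → 288/377 = 0.7639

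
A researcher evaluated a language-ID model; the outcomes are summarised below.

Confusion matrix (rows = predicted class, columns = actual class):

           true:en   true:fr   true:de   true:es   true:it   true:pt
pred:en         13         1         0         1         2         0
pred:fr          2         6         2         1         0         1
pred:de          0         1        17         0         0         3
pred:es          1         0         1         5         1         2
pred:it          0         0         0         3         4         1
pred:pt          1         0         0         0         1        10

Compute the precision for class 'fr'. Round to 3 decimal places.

0.500

precision = TP/(TP+FP).
fr: TP=6, FP=2+2+1+0+1=6 → 6/12 = 0.5000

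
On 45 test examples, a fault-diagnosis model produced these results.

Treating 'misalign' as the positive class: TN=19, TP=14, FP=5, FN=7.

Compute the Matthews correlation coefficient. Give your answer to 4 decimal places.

MCC = (TP·TN − FP·FN) / √((TP+FP)(TP+FN)(TN+FP)(TN+FN))
Numerator = 14·19 − 5·7 = 231
Denominator = √(19·21·24·26) = √248976 = 498.9749
MCC = 231 / 498.9749 = 0.4629

0.4629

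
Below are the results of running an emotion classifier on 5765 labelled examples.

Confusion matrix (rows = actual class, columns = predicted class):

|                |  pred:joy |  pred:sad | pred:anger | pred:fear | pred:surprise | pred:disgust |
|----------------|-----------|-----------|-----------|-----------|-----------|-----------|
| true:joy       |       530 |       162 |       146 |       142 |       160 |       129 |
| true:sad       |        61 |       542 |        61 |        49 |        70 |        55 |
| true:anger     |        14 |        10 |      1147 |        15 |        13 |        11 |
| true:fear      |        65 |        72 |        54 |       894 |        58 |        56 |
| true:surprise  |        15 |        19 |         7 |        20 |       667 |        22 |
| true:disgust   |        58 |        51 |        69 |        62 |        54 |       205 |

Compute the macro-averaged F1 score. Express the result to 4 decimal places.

0.6569

Per-class F1 score (2·TP/(2·TP+FP+FN)):
  joy: TP=530, FP=61+14+65+15+58=213, FN=162+146+142+160+129=739 → 1060/2012 = 0.52684
  sad: TP=542, FP=162+10+72+19+51=314, FN=61+61+49+70+55=296 → 1084/1694 = 0.63991
  anger: TP=1147, FP=146+61+54+7+69=337, FN=14+10+15+13+11=63 → 2294/2694 = 0.85152
  fear: TP=894, FP=142+49+15+20+62=288, FN=65+72+54+58+56=305 → 1788/2381 = 0.75094
  surprise: TP=667, FP=160+70+13+58+54=355, FN=15+19+7+20+22=83 → 1334/1772 = 0.75282
  disgust: TP=205, FP=129+55+11+56+22=273, FN=58+51+69+62+54=294 → 410/977 = 0.41965
Macro-F1 score = mean = (0.52684 + 0.63991 + 0.85152 + 0.75094 + 0.75282 + 0.41965) / 6 = 0.6569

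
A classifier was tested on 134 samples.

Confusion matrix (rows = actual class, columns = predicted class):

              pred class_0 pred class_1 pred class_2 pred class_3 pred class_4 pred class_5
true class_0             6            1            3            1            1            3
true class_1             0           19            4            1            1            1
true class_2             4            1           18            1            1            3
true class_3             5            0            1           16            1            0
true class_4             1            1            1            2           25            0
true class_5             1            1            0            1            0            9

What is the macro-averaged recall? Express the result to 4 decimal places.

0.6754

Per-class recall (TP/(TP+FN)):
  class_0: TP=6, FN=1+3+1+1+3=9 → 6/15 = 0.40000
  class_1: TP=19, FN=0+4+1+1+1=7 → 19/26 = 0.73077
  class_2: TP=18, FN=4+1+1+1+3=10 → 18/28 = 0.64286
  class_3: TP=16, FN=5+0+1+1+0=7 → 16/23 = 0.69565
  class_4: TP=25, FN=1+1+1+2+0=5 → 25/30 = 0.83333
  class_5: TP=9, FN=1+1+0+1+0=3 → 9/12 = 0.75000
Macro-recall = mean = (0.40000 + 0.73077 + 0.64286 + 0.69565 + 0.83333 + 0.75000) / 6 = 0.6754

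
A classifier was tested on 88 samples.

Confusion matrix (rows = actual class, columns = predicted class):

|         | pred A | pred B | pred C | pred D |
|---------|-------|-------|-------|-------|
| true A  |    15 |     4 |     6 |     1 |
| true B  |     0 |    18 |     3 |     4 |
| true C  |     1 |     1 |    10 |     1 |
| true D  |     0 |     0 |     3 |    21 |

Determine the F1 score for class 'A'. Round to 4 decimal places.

0.7143

One-vs-rest for 'A': TP = diagonal; FP = other classes predicted 'A'; FN = 'A' predicted as other.
F1 score = 2·TP/(2·TP+FP+FN).
A: TP=15, FP=0+1+0=1, FN=4+6+1=11 → 30/42 = 0.71429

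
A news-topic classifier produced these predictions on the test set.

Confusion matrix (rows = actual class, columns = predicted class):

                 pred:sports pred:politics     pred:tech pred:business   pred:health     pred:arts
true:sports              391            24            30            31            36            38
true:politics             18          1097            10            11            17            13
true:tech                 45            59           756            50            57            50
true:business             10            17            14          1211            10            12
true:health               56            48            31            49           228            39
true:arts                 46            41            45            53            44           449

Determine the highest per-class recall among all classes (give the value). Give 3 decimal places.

0.951

Per-class recall (TP/(TP+FN)):
  sports: TP=391, FN=24+30+31+36+38=159 → 391/550 = 0.7109
  politics: TP=1097, FN=18+10+11+17+13=69 → 1097/1166 = 0.9408
  tech: TP=756, FN=45+59+50+57+50=261 → 756/1017 = 0.7434
  business: TP=1211, FN=10+17+14+10+12=63 → 1211/1274 = 0.9505
  health: TP=228, FN=56+48+31+49+39=223 → 228/451 = 0.5055
  arts: TP=449, FN=46+41+45+53+44=229 → 449/678 = 0.6622
Highest is class 'business' with recall = 0.951.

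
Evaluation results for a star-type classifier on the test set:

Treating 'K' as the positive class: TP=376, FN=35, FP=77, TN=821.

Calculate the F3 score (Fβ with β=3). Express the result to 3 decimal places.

Fβ = (1+β²)·TP / ((1+β²)·TP + β²·FN + FP), with β²=9
= 10·376 / (10·376 + 9·35 + 77) = 0.906

0.906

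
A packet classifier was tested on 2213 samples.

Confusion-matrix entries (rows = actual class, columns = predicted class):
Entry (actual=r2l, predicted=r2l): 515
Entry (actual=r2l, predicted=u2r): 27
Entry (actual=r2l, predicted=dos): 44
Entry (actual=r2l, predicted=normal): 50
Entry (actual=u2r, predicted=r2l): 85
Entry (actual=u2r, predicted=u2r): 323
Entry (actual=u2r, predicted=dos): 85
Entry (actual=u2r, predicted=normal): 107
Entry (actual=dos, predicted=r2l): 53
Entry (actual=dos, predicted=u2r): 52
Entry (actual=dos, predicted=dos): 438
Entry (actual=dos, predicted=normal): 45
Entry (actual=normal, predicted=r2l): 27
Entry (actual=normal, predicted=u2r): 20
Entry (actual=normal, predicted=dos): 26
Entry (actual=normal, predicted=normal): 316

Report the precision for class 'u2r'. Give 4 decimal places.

0.7654

Treat 'u2r' as positive and all other classes as negative.
precision = TP/(TP+FP).
u2r: TP=323, FP=27+52+20=99 → 323/422 = 0.76540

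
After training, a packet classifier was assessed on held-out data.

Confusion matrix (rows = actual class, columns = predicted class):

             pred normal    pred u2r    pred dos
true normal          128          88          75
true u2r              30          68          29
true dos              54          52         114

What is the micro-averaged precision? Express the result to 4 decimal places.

0.4859

Micro-averaging pools counts across classes: ΣTP=310, ΣFP=328, ΣFN=328.
Micro-precision = TP/(TP+FP) on pooled counts = 0.4859 (equals overall accuracy in single-label multiclass).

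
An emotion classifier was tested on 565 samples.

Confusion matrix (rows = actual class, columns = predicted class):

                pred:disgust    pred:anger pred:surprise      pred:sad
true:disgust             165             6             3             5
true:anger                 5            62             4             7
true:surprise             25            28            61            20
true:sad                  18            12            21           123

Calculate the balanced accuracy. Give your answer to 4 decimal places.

0.7197

Balanced accuracy = mean of per-class recall.
  disgust: recall = 165/179 = 0.92179
  anger: recall = 62/78 = 0.79487
  surprise: recall = 61/134 = 0.45522
  sad: recall = 123/174 = 0.70690
Mean = (0.92179 + 0.79487 + 0.45522 + 0.70690) / 4 = 0.7197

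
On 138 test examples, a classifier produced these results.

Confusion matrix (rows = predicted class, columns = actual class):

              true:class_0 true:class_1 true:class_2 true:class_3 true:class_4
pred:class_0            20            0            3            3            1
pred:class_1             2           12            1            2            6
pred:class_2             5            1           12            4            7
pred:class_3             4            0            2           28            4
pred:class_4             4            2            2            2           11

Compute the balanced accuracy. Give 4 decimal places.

0.6137

Balanced accuracy = mean of per-class recall.
  class_0: recall = 20/35 = 0.57143
  class_1: recall = 12/15 = 0.80000
  class_2: recall = 12/20 = 0.60000
  class_3: recall = 28/39 = 0.71795
  class_4: recall = 11/29 = 0.37931
Mean = (0.57143 + 0.80000 + 0.60000 + 0.71795 + 0.37931) / 5 = 0.6137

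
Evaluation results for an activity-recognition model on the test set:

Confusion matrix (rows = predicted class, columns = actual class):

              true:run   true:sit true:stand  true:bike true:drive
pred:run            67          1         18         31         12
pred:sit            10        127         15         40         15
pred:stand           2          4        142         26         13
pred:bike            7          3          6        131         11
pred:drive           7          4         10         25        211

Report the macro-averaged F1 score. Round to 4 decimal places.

0.7079

Per-class F1 score (2·TP/(2·TP+FP+FN)):
  run: TP=67, FP=1+18+31+12=62, FN=10+2+7+7=26 → 134/222 = 0.60360
  sit: TP=127, FP=10+15+40+15=80, FN=1+4+3+4=12 → 254/346 = 0.73410
  stand: TP=142, FP=2+4+26+13=45, FN=18+15+6+10=49 → 284/378 = 0.75132
  bike: TP=131, FP=7+3+6+11=27, FN=31+40+26+25=122 → 262/411 = 0.63747
  drive: TP=211, FP=7+4+10+25=46, FN=12+15+13+11=51 → 422/519 = 0.81310
Macro-F1 score = mean = (0.60360 + 0.73410 + 0.75132 + 0.63747 + 0.81310) / 5 = 0.7079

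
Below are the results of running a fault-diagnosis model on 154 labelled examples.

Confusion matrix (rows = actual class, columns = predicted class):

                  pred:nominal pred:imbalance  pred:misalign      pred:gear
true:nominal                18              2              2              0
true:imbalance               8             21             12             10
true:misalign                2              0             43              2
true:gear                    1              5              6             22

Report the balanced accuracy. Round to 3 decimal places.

0.698

Balanced accuracy = mean of per-class recall.
  nominal: recall = 18/22 = 0.8182
  imbalance: recall = 21/51 = 0.4118
  misalign: recall = 43/47 = 0.9149
  gear: recall = 22/34 = 0.6471
Mean = (0.8182 + 0.4118 + 0.9149 + 0.6471) / 4 = 0.698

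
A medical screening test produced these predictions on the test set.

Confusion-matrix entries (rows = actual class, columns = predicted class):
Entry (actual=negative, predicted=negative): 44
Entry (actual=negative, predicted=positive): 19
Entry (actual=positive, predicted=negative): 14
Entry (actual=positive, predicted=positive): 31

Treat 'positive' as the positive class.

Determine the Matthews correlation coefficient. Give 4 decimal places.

MCC = (TP·TN − FP·FN) / √((TP+FP)(TP+FN)(TN+FP)(TN+FN))
Numerator = 31·44 − 19·14 = 1098
Denominator = √(50·45·63·58) = √8221500 = 2867.3158
MCC = 1098 / 2867.3158 = 0.3829

0.3829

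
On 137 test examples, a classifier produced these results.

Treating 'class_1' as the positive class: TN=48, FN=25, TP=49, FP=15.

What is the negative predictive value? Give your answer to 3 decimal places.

NPV = TN/(TN+FN) = 48/(48+25) = 0.658

0.658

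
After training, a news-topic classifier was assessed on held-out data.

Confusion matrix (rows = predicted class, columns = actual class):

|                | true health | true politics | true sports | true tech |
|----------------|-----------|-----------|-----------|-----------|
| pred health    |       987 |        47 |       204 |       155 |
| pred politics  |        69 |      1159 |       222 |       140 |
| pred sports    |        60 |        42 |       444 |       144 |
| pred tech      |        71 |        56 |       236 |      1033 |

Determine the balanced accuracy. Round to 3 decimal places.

0.706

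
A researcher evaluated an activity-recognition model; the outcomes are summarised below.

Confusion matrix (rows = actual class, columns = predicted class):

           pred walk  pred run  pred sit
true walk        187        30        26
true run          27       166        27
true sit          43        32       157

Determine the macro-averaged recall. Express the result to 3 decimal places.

0.734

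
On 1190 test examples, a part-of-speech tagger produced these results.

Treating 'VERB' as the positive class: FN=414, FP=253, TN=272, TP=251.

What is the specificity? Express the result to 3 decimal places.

Specificity = TN/(TN+FP) = 272/(272+253) = 0.518

0.518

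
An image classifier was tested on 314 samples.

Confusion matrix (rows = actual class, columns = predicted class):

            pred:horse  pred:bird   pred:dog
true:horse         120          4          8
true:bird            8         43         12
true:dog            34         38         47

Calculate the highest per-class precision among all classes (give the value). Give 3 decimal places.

0.741

Per-class precision (TP/(TP+FP)):
  horse: TP=120, FP=8+34=42 → 120/162 = 0.7407
  bird: TP=43, FP=4+38=42 → 43/85 = 0.5059
  dog: TP=47, FP=8+12=20 → 47/67 = 0.7015
Highest is class 'horse' with precision = 0.741.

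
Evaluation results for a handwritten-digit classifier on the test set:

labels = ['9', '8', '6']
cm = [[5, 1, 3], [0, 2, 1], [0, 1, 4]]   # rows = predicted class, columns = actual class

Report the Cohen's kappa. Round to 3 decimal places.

Observed agreement pₒ = trace/N = 11/17 = 0.6471
Expected agreement pₑ = Σ (rowᵢ·colᵢ)/N² = (5·9 + 4·3 + 8·5)/17² = 0.3356
κ = (pₒ − pₑ)/(1 − pₑ) = (0.6471 − 0.3356)/(1 − 0.3356) = 0.469

0.469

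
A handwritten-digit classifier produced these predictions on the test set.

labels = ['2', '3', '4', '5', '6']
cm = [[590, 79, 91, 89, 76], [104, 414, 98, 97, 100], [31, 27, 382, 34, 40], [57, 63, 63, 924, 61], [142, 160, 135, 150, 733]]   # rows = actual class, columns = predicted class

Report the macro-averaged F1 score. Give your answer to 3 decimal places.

0.629

Per-class F1 score (2·TP/(2·TP+FP+FN)):
  2: TP=590, FP=104+31+57+142=334, FN=79+91+89+76=335 → 1180/1849 = 0.6382
  3: TP=414, FP=79+27+63+160=329, FN=104+98+97+100=399 → 828/1556 = 0.5321
  4: TP=382, FP=91+98+63+135=387, FN=31+27+34+40=132 → 764/1283 = 0.5955
  5: TP=924, FP=89+97+34+150=370, FN=57+63+63+61=244 → 1848/2462 = 0.7506
  6: TP=733, FP=76+100+40+61=277, FN=142+160+135+150=587 → 1466/2330 = 0.6292
Macro-F1 score = mean = (0.6382 + 0.5321 + 0.5955 + 0.7506 + 0.6292) / 5 = 0.629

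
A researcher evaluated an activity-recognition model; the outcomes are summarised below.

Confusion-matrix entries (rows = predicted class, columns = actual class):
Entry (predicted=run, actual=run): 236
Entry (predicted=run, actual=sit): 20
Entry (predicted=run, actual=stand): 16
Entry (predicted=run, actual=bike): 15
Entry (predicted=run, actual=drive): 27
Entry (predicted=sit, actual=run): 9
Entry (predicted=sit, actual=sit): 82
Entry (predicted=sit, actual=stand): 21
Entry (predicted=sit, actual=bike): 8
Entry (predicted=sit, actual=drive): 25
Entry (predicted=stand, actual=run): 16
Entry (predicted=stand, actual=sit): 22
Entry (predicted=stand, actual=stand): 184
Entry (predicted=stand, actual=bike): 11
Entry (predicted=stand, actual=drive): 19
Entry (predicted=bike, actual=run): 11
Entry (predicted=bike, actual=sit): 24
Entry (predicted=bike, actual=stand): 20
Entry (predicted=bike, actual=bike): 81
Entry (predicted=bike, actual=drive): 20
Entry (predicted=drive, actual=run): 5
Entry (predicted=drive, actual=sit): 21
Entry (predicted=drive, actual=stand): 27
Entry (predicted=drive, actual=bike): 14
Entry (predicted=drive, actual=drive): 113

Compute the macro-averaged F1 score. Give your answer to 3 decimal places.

0.637

Per-class F1 score (2·TP/(2·TP+FP+FN)):
  run: TP=236, FP=20+16+15+27=78, FN=9+16+11+5=41 → 472/591 = 0.7986
  sit: TP=82, FP=9+21+8+25=63, FN=20+22+24+21=87 → 164/314 = 0.5223
  stand: TP=184, FP=16+22+11+19=68, FN=16+21+20+27=84 → 368/520 = 0.7077
  bike: TP=81, FP=11+24+20+20=75, FN=15+8+11+14=48 → 162/285 = 0.5684
  drive: TP=113, FP=5+21+27+14=67, FN=27+25+19+20=91 → 226/384 = 0.5885
Macro-F1 score = mean = (0.7986 + 0.5223 + 0.7077 + 0.5684 + 0.5885) / 5 = 0.637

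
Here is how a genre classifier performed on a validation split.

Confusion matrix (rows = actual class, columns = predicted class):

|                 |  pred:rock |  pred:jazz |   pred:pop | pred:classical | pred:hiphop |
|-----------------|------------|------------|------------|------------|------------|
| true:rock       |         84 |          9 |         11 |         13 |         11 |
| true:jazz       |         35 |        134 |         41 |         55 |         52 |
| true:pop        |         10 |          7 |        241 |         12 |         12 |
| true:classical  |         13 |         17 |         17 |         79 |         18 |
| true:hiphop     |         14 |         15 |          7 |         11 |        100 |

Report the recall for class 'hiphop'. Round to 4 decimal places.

0.6803

Treat 'hiphop' as positive and all other classes as negative.
recall = TP/(TP+FN).
hiphop: TP=100, FN=14+15+7+11=47 → 100/147 = 0.68027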